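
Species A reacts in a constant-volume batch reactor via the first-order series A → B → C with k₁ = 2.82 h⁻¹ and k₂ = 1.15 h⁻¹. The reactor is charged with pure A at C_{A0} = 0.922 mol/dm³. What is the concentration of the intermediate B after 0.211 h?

0.363 mol/dm³

The intermediate concentration in a first-order A→B→C sequence is C_B = k₁C_{A0}(e^(−k₁t) − e^(−k₂t))/(k₂−k₁).
e^(−k₁t) = e^(−2.82×0.211) = e^(−0.5950) = 0.5516; e^(−k₂t) = e^(−0.2426) = 0.7845.
C_B = 2.82×0.922/(1.15−2.82) × (0.5516−0.7845) = (-1.557)×(-0.2330) = 0.3628 mol/dm³.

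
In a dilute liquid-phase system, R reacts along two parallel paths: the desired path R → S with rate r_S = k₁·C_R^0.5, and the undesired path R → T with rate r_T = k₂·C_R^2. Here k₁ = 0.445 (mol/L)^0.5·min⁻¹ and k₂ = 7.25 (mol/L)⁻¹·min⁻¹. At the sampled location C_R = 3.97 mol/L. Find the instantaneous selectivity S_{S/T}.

0.00776

S_{S/T} = r_S/r_T = (k₁·C_R^0.5)/(k₂·C_R^2) = (k₁/k₂)·C_R^-1.5.
= (0.445×3.970^0.5) / (7.25×3.970^2) = 0.8867/114.3 = 0.00776.
The undesired path is higher order in R, so low C_R (CSTR or dilute feed) favours S.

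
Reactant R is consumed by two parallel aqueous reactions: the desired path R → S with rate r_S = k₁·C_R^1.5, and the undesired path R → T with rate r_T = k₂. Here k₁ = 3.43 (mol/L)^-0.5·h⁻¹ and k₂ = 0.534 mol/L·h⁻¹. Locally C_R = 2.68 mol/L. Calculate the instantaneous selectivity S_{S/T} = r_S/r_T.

S_{S/T} = r_S/r_T = (k₁·C_R^1.5)/(k₂) = (k₁/k₂)·C_R^1.5.
= (3.43×2.680^1.5) / (0.534) = 15.05/0.5340 = 28.2.
Since the desired path is higher order in R, keeping C_R high (PFR or concentrated feed) favours S.

28.2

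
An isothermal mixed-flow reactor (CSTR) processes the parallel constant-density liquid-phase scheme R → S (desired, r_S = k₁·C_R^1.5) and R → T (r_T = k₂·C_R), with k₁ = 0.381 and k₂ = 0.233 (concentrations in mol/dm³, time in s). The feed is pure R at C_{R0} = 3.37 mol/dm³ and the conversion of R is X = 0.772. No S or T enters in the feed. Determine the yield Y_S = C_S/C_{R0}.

Exit C_R = C_{R0}(1−X) = 3.37×0.228 = 0.7684 mol/dm³.
In a CSTR the entire volume is at exit conditions, so r_S = 0.381×0.7684^1.5 = 0.2566 and r_T = 0.233×0.7684 = 0.1790.
Fraction of consumed R going to S: r_S/(r_S+r_T) = 0.5890.
C_S = 0.5890·C_{R0}·X = 0.5890×3.37×0.772 = 1.53 mol/dm³; Y_S = C_S/C_{R0} = 0.455.

0.455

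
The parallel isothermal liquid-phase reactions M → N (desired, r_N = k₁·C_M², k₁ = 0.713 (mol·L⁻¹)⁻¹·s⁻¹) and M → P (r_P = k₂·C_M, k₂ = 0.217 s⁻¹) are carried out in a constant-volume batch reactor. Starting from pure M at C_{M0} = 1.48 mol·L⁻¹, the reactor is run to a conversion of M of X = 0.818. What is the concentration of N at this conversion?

0.865 mol·L⁻¹

C_M = C_{M0}(1−X) = 0.2694 mol·L⁻¹.
Along a PFR/batch, dC_P/dC_M = −r_P/(r_N+r_P) = −k₂/(k₂+k₁·C_M).
Integrating from C_{M0} to C_M: C_P = (0.217/0.713)·ln[(0.217+0.713·1.48)/(0.217+0.713·0.269)] = 0.3043·ln(1.272/0.4091) = 0.3453 mol·L⁻¹.
Then C_N = (C_{M0}−C_M) − C_P = 1.211 − 0.3453 = 0.8653 mol·L⁻¹.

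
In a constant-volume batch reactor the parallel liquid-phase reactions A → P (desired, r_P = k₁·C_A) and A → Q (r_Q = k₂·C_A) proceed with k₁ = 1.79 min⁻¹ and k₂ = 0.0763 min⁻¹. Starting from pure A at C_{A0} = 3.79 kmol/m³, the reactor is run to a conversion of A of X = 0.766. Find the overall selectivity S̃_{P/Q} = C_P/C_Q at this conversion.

C_A = C_{A0}(1−X) = 0.8869 kmol/m³.
Both paths are first order in A, so the instantaneous fraction to P is constant: dC_P/d(−C_A) = k₁/(k₁+k₂) = 0.9591.
C_P = 0.9591·(C_{A0}−C_A) = 0.9591×2.903 = 2.78 kmol/m³.
C_Q = (C_{A0}−C_A)−C_P = 0.1187 kmol/m³; S̃_{P/Q} = 2.784/0.1187 = 23.5.

23.5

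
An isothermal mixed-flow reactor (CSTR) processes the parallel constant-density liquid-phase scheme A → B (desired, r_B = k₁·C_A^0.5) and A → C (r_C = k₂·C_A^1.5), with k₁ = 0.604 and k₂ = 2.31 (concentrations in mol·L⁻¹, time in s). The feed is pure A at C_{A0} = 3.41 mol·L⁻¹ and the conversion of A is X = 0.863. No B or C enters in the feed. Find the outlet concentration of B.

Exit C_A = C_{A0}(1−X) = 3.41×0.137 = 0.4672 mol·L⁻¹.
A CSTR operates uniformly at the exit composition, giving r_B = 0.4128 and r_C = 0.7376 (each k·C_A^n at C_A = 0.4672).
Fraction of consumed A going to B: r_B/(r_B+r_C) = 0.3588.
C_B = 0.3588·C_{A0}·X = 0.3588×3.41×0.863 = 1.06 mol·L⁻¹.

1.06 mol·L⁻¹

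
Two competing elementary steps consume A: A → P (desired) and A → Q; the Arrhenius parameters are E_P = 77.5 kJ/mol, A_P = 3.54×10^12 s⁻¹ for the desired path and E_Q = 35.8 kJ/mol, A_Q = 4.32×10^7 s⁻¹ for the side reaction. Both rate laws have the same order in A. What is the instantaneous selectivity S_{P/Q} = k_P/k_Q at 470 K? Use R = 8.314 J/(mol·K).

k_P/k_Q = (A_P/A_Q)·exp[−(E_P−E_Q)/(RT)] = (A_P/A_Q)·exp[(E_Q−E_P)/(RT)].
(E_Q−E_P)/(RT) = (35.8−77.5)×10³/(8.314×470) = -41700/3908 = -10.67.
k_P/k_Q = (3.54×10^12/4.32×10^7)·exp(-10.67) = 81944 × 2.320×10^-5 = 1.90.
Since E_P > E_Q, raising the temperature improves selectivity toward P.

1.90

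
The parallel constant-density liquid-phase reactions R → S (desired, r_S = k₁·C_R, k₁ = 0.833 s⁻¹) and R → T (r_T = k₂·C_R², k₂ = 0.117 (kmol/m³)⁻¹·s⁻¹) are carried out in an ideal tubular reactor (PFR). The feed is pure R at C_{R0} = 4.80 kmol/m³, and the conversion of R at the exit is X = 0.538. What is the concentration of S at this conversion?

1.74 kmol/m³

C_R = C_{R0}(1−X) = 2.218 kmol/m³.
Along a PFR/batch, dC_S/dC_R = −r_S/(r_S+r_T) = −k₁/(k₁+k₂·C_R).
Integrating from C_{R0} to C_R: C_S = (0.833/0.117)·ln[(0.833+0.117·4.80)/(0.833+0.117·2.22)] = 7.120·ln(1.395/1.092) = 1.738 kmol/m³.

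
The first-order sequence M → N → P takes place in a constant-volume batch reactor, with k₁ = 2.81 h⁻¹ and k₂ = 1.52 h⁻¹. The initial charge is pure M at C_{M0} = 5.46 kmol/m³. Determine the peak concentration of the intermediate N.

2.65 kmol/m³

Evaluating C_N at t_opt = ln(k₂/k₁)/(k₂−k₁) gives C_{N,max}/C_{M0} = (k₁/k₂)^[k₂/(k₂−k₁)].
= (2.81/1.52)^(1.52/(1.52−2.81)) = (1.849)^(-1.178) = 0.4848.
C_{N,max} = 0.4848×5.46 = 2.65 kmol/m³.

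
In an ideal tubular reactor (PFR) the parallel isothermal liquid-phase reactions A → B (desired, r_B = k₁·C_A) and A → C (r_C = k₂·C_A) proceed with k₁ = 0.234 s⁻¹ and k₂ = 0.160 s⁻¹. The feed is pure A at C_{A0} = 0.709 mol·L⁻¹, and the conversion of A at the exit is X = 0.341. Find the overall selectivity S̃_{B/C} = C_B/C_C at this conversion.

1.46

C_A = C_{A0}(1−X) = 0.4672 mol·L⁻¹.
Both paths are first order in A, so the instantaneous fraction to B is constant: dC_B/d(−C_A) = k₁/(k₁+k₂) = 0.5939.
C_B = 0.5939·(C_{A0}−C_A) = 0.5939×0.2418 = 0.144 mol·L⁻¹.
C_C = (C_{A0}−C_A)−C_B = 0.09818 mol·L⁻¹; S̃_{B/C} = 0.1436/0.09818 = 1.46.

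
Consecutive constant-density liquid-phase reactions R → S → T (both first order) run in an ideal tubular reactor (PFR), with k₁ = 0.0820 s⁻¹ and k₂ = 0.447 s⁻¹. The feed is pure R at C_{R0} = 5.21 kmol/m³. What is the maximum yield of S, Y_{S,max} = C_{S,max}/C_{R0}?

0.125

For a first-order series the maximum intermediate yield is C_{S,max}/C_{R0} = (k₁/k₂)^[k₂/(k₂−k₁)].
= (0.0820/0.447)^(0.447/(0.447−0.0820)) = (0.1834)^(1.225) = 0.1253.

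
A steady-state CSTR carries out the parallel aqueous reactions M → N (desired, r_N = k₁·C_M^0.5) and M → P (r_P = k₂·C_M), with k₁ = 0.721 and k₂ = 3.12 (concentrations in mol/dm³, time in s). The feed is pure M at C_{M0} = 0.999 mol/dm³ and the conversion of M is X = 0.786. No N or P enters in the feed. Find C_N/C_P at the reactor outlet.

0.500

Exit C_M = C_{M0}(1−X) = 0.999×0.214 = 0.2138 mol/dm³.
Rates in a CSTR are evaluated at the outlet concentration: r_N = 0.721×0.2138^0.5 = 0.3334, r_P = 3.12×0.2138 = 0.6670.
Overall selectivity = C_N/C_P = r_Nτ/(r_Pτ) = r_N/r_P = 0.500.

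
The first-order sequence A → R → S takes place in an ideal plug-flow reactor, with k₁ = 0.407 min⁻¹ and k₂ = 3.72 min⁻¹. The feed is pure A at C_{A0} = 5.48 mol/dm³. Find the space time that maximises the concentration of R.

Setting dC_R/dτ = 0 gives τ_opt = ln(k₂/k₁)/(k₂−k₁).
= ln(3.72/0.407)/(3.72−0.407) = ln(9.140)/3.313 = 2.213/3.313 = 0.668 min.

0.668 min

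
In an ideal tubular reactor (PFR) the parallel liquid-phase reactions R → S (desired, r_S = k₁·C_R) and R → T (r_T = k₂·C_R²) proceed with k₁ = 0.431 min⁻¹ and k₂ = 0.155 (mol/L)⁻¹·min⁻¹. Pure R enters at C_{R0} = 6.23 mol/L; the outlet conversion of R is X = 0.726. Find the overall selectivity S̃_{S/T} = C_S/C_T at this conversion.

C_R = C_{R0}(1−X) = 1.707 mol/L.
Along a PFR/batch, dC_S/dC_R = −r_S/(r_S+r_T) = −k₁/(k₁+k₂·C_R).
Integrating from C_{R0} to C_R: C_S = (0.431/0.155)·ln[(0.431+0.155·6.23)/(0.431+0.155·1.71)] = 2.781·ln(1.397/0.6956) = 1.938 mol/L.
C_T = (C_{R0}−C_R)−C_S = 2.585 mol/L; S̃_{S/T} = 1.938/2.585 = 0.750.

0.750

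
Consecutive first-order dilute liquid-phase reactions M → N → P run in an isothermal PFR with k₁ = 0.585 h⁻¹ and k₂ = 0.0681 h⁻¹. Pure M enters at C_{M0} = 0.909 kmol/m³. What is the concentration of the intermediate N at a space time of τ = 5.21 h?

For first-order series with pure M initially, C_N(τ) = k₁C_{M0}/(k₂−k₁)·(e^(−k₁τ) − e^(−k₂τ)).
e^(−k₁τ) = e^(−0.585×5.21) = e^(−3.048) = 0.04746; e^(−k₂τ) = e^(−0.3548) = 0.7013.
C_N = 0.585×0.909/(0.0681−0.585) × (0.04746−0.7013) = (-1.029)×(-0.6539) = 0.6727 kmol/m³.

0.673 kmol/m³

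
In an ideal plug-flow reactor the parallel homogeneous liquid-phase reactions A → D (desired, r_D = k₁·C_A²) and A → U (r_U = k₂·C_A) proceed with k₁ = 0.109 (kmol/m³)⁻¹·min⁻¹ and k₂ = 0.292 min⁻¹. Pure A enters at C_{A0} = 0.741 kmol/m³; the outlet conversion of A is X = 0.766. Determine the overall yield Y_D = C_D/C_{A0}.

0.110

C_A = C_{A0}(1−X) = 0.1734 kmol/m³.
Along a PFR/batch, dC_U/dC_A = −r_U/(r_D+r_U) = −k₂/(k₂+k₁·C_A).
Integrating from C_{A0} to C_A: C_U = (0.292/0.109)·ln[(0.292+0.109·0.741)/(0.292+0.109·0.173)] = 2.679·ln(0.3728/0.3109) = 0.4862 kmol/m³.
Then C_D = (C_{A0}−C_A) − C_U = 0.5676 − 0.4862 = 0.08142 kmol/m³.
Y_D = C_D/C_{A0} = 0.08142/0.741 = 0.110.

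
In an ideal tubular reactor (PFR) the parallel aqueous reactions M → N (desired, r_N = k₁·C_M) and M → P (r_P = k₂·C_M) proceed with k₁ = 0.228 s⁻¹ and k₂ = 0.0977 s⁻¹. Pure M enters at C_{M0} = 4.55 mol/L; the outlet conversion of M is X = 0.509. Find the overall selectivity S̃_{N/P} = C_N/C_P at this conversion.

C_M = C_{M0}(1−X) = 2.234 mol/L.
Both paths are first order in M, so the instantaneous fraction to N is constant: dC_N/d(−C_M) = k₁/(k₁+k₂) = 0.7000.
C_N = 0.7000·(C_{M0}−C_M) = 0.7000×2.316 = 1.62 mol/L.
C_P = (C_{M0}−C_M)−C_N = 0.6947 mol/L; S̃_{N/P} = 1.621/0.6947 = 2.33.

2.33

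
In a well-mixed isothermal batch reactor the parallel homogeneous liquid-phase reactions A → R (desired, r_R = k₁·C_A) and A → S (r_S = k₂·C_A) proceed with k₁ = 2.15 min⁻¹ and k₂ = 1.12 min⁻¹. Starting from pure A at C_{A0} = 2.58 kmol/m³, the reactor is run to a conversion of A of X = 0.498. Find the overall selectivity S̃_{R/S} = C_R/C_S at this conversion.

C_A = C_{A0}(1−X) = 1.295 kmol/m³.
Both paths are first order in A, so the instantaneous fraction to R is constant: dC_R/d(−C_A) = k₁/(k₁+k₂) = 0.6575.
C_R = 0.6575·(C_{A0}−C_A) = 0.6575×1.285 = 0.845 kmol/m³.
C_S = (C_{A0}−C_A)−C_R = 0.4401 kmol/m³; S̃_{R/S} = 0.8448/0.4401 = 1.92.

1.92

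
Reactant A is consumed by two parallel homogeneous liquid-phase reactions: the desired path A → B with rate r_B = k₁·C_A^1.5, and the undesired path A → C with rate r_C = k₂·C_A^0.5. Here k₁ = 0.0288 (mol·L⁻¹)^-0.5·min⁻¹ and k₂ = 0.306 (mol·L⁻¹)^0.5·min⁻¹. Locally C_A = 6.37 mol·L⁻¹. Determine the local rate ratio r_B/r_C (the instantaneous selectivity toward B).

S_{B/C} = r_B/r_C = (k₁·C_A^1.5)/(k₂·C_A^0.5) = (k₁/k₂)·C_A.
= (0.0288×6.370^1.5) / (0.306×6.370^0.5) = 0.4630/0.7723 = 0.600.
Since the desired path is higher order in A, keeping C_A high (PFR or concentrated feed) favours B.

0.600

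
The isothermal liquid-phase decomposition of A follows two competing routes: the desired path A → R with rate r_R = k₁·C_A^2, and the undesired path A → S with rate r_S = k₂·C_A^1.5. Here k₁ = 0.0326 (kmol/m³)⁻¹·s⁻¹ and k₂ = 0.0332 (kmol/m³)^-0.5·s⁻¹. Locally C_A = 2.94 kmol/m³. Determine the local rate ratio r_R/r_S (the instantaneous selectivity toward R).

S_{R/S} = r_R/r_S = (k₁·C_A^2)/(k₂·C_A^1.5) = (k₁/k₂)·C_A^0.5.
= (0.0326×2.940^2) / (0.0332×2.940^1.5) = 0.2818/0.1674 = 1.68.

1.68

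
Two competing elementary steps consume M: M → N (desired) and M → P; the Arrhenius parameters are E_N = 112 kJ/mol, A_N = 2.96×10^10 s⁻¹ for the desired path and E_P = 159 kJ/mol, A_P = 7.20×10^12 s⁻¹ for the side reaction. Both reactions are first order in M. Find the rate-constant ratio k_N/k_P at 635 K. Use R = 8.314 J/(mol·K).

With equal orders, S_{N/P} = k_N/k_P = (A_N/A_P)·exp[(E_P−E_N)/(RT)].
(E_P−E_N)/(RT) = (159−112)×10³/(8.314×635) = 47000/5279 = 8.903.
k_N/k_P = (2.96×10^10/7.20×10^12)·exp(8.903) = 0.004111 × 7351 = 30.2.
Since E_N < E_P, lowering the temperature improves selectivity toward N.

30.2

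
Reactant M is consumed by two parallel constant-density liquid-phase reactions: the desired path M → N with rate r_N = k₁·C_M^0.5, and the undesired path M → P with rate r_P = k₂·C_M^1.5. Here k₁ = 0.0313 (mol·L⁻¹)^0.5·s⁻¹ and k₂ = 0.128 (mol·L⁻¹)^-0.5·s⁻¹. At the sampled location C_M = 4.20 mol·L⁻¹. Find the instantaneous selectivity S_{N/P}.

S_{N/P} = r_N/r_P = (k₁·C_M^0.5)/(k₂·C_M^1.5) = (k₁/k₂)·C_M⁻¹.
= (0.0313×4.200^0.5) / (0.128×4.200^1.5) = 0.06415/1.102 = 0.0582.
The undesired path is higher order in M, so low C_M (CSTR or dilute feed) favours N.

0.0582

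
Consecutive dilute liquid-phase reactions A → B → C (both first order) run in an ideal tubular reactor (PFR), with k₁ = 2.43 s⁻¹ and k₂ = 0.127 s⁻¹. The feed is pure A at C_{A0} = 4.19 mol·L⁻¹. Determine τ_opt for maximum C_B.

The intermediate peaks when r₁ = r₂, i.e. k₁e^(−k₁τ) = k₂e^(−k₂τ), giving τ_opt = ln(k₂/k₁)/(k₂−k₁).
= ln(0.127/2.43)/(0.127−2.43) = ln(0.05226)/-2.303 = -2.951/-2.303 = 1.28 s.

1.28 s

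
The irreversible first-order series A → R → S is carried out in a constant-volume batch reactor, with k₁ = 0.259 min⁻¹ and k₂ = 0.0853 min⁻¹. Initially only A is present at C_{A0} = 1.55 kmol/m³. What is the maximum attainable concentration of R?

For a first-order series the maximum intermediate yield is C_{R,max}/C_{A0} = (k₁/k₂)^[k₂/(k₂−k₁)].
= (0.259/0.0853)^(0.0853/(0.0853−0.259)) = (3.036)^(-0.4911) = 0.5796.
C_{R,max} = 0.5796×1.55 = 0.898 kmol/m³.

0.898 kmol/m³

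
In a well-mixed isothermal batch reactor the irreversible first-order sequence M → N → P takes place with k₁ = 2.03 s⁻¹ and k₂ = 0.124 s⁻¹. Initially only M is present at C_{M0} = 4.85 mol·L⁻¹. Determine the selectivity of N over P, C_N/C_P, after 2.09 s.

The intermediate concentration in a first-order A→B→C sequence is C_N = k₁C_{M0}(e^(−k₁t) − e^(−k₂t))/(k₂−k₁).
e^(−k₁t) = e^(−2.03×2.09) = e^(−4.243) = 0.01437; e^(−k₂t) = e^(−0.2592) = 0.7717.
C_N = 2.03×4.85/(0.124−2.03) × (0.01437−0.7717) = (-5.166)×(-0.7573) = 3.912 mol·L⁻¹.
C_M = C_{M0}e^(−k₁t) = 0.06969 mol·L⁻¹, so C_P = C_{M0}−C_M−C_N = 0.8683 mol·L⁻¹; C_N/C_P = 4.51.

4.51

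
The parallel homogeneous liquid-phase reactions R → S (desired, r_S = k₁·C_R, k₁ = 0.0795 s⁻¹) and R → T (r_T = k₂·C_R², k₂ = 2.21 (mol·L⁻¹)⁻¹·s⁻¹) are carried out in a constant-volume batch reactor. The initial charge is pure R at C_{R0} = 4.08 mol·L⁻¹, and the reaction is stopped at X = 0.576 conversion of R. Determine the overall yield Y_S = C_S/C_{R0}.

0.00746

C_R = C_{R0}(1−X) = 1.730 mol·L⁻¹.
Along a PFR/batch, dC_S/dC_R = −r_S/(r_S+r_T) = −k₁/(k₁+k₂·C_R).
Integrating from C_{R0} to C_R: C_S = (0.0795/2.21)·ln[(0.0795+2.21·4.08)/(0.0795+2.21·1.73)] = 0.03597·ln(9.096/3.903) = 0.03044 mol·L⁻¹.
Y_S = C_S/C_{R0} = 0.03044/4.08 = 0.00746.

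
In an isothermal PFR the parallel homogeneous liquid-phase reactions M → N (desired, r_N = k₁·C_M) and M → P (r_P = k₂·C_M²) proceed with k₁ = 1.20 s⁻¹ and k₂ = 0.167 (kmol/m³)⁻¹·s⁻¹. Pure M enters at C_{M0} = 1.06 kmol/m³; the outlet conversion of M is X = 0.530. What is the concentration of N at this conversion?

C_M = C_{M0}(1−X) = 0.4982 kmol/m³.
Along a PFR/batch, dC_N/dC_M = −r_N/(r_N+r_P) = −k₁/(k₁+k₂·C_M).
Integrating from C_{M0} to C_M: C_N = (1.20/0.167)·ln[(1.20+0.167·1.06)/(1.20+0.167·0.498)] = 7.186·ln(1.377/1.283) = 0.5071 kmol/m³.

0.507 kmol/m³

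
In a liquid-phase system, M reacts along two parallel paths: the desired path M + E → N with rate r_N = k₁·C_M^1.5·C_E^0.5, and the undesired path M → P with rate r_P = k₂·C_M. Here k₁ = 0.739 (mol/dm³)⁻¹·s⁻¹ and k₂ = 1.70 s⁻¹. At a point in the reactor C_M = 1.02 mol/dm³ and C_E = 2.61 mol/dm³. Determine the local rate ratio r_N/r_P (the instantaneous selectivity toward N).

S_{N/P} = r_N/r_P = (k₁·C_M^1.5·C_E^0.5)/(k₂·C_M) = (k₁/k₂)·C_M^0.5·C_E^0.5.
= (0.739×1.020^1.5×2.610^0.5) / (1.70×1.020) = 1.230/1.734 = 0.709.
Since the desired path is higher order in M, keeping C_M high (PFR or concentrated feed) favours N.

0.709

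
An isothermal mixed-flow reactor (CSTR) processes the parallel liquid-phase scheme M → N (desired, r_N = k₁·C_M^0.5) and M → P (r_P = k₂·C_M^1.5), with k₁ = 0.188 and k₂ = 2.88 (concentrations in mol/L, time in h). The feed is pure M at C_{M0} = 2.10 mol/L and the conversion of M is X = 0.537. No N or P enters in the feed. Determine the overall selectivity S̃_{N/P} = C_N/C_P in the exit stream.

Exit C_M = C_{M0}(1−X) = 2.10×0.463 = 0.9723 mol/L.
In a CSTR the entire volume is at exit conditions, so r_N = 0.188×0.9723^0.5 = 0.1854 and r_P = 2.88×0.9723^1.5 = 2.761.
Overall selectivity = C_N/C_P = r_Nτ/(r_Pτ) = r_N/r_P = 0.0671.

0.0671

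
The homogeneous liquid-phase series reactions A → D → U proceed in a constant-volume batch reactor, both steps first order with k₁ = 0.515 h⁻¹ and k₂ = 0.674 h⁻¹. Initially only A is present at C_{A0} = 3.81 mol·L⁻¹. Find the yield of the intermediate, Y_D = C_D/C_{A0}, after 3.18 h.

For first-order series with pure A initially, C_D(t) = k₁C_{A0}/(k₂−k₁)·(e^(−k₁t) − e^(−k₂t)).
e^(−k₁t) = e^(−0.515×3.18) = e^(−1.638) = 0.1944; e^(−k₂t) = e^(−2.143) = 0.1173.
C_D = 0.515×3.81/(0.674−0.515) × (0.1944−0.1173) = 12.34×0.07716 = 0.9522 mol·L⁻¹.
Y_D = C_D/C_{A0} = 0.9522/3.81 = 0.250.

0.250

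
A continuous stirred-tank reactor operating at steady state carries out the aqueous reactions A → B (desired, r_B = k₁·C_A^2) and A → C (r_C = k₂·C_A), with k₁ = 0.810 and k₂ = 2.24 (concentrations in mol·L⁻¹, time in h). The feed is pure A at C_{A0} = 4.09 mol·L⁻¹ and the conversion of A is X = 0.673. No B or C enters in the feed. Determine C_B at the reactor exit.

Exit C_A = C_{A0}(1−X) = 4.09×0.327 = 1.337 mol·L⁻¹.
Rates in a CSTR are evaluated at the outlet concentration: r_B = 0.810×1.337^2 = 1.449, r_C = 2.24×1.337 = 2.996.
Fraction of consumed A going to B: r_B/(r_B+r_C) = 0.3260.
C_B = 0.3260·C_{A0}·X = 0.3260×4.09×0.673 = 0.897 mol·L⁻¹.

0.897 mol·L⁻¹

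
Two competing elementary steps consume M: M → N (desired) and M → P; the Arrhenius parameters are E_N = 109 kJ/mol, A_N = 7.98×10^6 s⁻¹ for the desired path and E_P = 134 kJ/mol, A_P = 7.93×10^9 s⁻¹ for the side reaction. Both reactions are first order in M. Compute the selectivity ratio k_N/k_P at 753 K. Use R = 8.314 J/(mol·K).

0.0546

Since both paths have the same order in M, the concentration cancels and S_{N/P} = k_N/k_P = (A_N/A_P)·exp[(E_P−E_N)/(RT)].
(E_P−E_N)/(RT) = (134−109)×10³/(8.314×753) = 25000/6260 = 3.993.
k_N/k_P = (7.98×10^6/7.93×10^9)·exp(3.993) = 0.001006 × 54.24 = 0.0546.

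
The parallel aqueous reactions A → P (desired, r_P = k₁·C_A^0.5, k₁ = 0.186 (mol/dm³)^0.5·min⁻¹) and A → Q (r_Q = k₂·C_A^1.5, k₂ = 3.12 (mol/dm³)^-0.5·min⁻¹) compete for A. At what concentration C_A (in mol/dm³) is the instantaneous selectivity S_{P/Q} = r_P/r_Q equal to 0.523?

0.114 mol/dm³

S_{P/Q} = (k₁/k₂)·C_A⁻¹ ⇒ C_A = (S·k₂/k₁)^(-1).
= (0.523×3.12/0.186)^(-1) = (8.773)^(-1) = 0.114 mol/dm³.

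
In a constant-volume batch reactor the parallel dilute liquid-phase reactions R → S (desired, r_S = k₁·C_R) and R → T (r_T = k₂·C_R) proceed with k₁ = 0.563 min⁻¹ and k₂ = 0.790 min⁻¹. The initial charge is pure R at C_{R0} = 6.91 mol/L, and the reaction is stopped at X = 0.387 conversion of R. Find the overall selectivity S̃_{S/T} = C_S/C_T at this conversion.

C_R = C_{R0}(1−X) = 4.236 mol/L.
Both paths are first order in R, so the instantaneous fraction to S is constant: dC_S/d(−C_R) = k₁/(k₁+k₂) = 0.4161.
C_S = 0.4161·(C_{R0}−C_R) = 0.4161×2.674 = 1.11 mol/L.
C_T = (C_{R0}−C_R)−C_S = 1.561 mol/L; S̃_{S/T} = 1.113/1.561 = 0.713.

0.713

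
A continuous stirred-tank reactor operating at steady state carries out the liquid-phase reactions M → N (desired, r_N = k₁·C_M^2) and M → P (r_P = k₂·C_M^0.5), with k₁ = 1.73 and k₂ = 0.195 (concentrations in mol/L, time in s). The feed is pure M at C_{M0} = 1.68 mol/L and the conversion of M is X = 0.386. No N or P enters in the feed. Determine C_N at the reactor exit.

Exit C_M = C_{M0}(1−X) = 1.68×0.614 = 1.032 mol/L.
In a CSTR the entire volume is at exit conditions, so r_N = 1.73×1.032^2 = 1.841 and r_P = 0.195×1.032^0.5 = 0.1980.
Fraction of consumed M going to N: r_N/(r_N+r_P) = 0.9029.
C_N = 0.9029·C_{M0}·X = 0.9029×1.68×0.386 = 0.585 mol/L.

0.585 mol/L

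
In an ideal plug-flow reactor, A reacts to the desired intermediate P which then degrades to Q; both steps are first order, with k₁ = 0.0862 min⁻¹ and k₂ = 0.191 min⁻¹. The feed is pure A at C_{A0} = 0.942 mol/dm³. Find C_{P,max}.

0.221 mol/dm³

Evaluating C_P at τ_opt = ln(k₂/k₁)/(k₂−k₁) gives C_{P,max}/C_{A0} = (k₁/k₂)^[k₂/(k₂−k₁)].
= (0.0862/0.191)^(0.191/(0.191−0.0862)) = (0.4513)^(1.823) = 0.2346.
C_{P,max} = 0.2346×0.942 = 0.221 mol/dm³.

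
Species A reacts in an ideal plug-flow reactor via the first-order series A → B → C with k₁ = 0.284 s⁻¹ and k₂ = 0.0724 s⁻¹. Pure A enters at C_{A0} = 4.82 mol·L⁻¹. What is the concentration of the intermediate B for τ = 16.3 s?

1.92 mol·L⁻¹

For first-order series with pure A initially, C_B(τ) = k₁C_{A0}/(k₂−k₁)·(e^(−k₁τ) − e^(−k₂τ)).
e^(−k₁τ) = e^(−0.284×16.3) = e^(−4.629) = 0.009763; e^(−k₂τ) = e^(−1.180) = 0.3072.
C_B = 0.284×4.82/(0.0724−0.284) × (0.009763−0.3072) = (-6.469)×(-0.2975) = 1.924 mol·L⁻¹.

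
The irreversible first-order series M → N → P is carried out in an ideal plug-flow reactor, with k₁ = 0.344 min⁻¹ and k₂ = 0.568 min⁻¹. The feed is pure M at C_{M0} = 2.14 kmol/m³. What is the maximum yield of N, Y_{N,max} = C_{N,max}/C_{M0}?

For a first-order series the maximum intermediate yield is C_{N,max}/C_{M0} = (k₁/k₂)^[k₂/(k₂−k₁)].
= (0.344/0.568)^(0.568/(0.568−0.344)) = (0.6056)^(2.536) = 0.2804.

0.280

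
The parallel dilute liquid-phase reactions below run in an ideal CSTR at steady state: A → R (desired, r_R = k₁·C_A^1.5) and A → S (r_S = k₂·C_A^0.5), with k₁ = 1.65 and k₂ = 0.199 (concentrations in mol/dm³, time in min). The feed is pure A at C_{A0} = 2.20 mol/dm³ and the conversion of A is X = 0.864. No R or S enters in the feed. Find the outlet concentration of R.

1.35 mol/dm³

Exit C_A = C_{A0}(1−X) = 2.20×0.136 = 0.2992 mol/dm³.
Rates in a CSTR are evaluated at the outlet concentration: r_R = 1.65×0.2992^1.5 = 0.2700, r_S = 0.199×0.2992^0.5 = 0.1089.
Fraction of consumed A going to R: r_R/(r_R+r_S) = 0.7127.
C_R = 0.7127·C_{A0}·X = 0.7127×2.20×0.864 = 1.35 mol/dm³.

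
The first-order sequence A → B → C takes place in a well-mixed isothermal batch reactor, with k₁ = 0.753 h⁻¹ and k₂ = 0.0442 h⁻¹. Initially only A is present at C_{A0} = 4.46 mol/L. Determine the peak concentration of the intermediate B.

For a first-order series the maximum intermediate yield is C_{B,max}/C_{A0} = (k₁/k₂)^[k₂/(k₂−k₁)].
= (0.753/0.0442)^(0.0442/(0.0442−0.753)) = (17.04)^(-0.06236) = 0.8379.
C_{B,max} = 0.8379×4.46 = 3.74 mol/L.

3.74 mol/L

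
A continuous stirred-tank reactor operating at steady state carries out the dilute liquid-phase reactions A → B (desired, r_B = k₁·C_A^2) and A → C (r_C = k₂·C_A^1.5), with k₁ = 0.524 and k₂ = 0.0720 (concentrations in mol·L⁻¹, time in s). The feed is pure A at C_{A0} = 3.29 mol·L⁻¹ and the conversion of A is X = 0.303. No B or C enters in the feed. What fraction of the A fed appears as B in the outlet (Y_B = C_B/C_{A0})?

Exit C_A = C_{A0}(1−X) = 3.29×0.697 = 2.293 mol·L⁻¹.
A CSTR operates uniformly at the exit composition, giving r_B = 2.755 and r_C = 0.2500 (each k·C_A^n at C_A = 2.293).
Fraction of consumed A going to B: r_B/(r_B+r_C) = 0.9168.
C_B = 0.9168·C_{A0}·X = 0.9168×3.29×0.303 = 0.914 mol·L⁻¹; Y_B = C_B/C_{A0} = 0.278.

0.278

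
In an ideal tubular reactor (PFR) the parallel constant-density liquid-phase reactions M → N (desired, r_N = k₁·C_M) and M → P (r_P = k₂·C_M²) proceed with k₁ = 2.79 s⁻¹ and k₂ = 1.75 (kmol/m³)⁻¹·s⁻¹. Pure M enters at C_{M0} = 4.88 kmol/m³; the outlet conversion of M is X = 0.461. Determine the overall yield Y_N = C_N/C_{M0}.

0.139

C_M = C_{M0}(1−X) = 2.630 kmol/m³.
Along a PFR/batch, dC_N/dC_M = −r_N/(r_N+r_P) = −k₁/(k₁+k₂·C_M).
Integrating from C_{M0} to C_M: C_N = (2.79/1.75)·ln[(2.79+1.75·4.88)/(2.79+1.75·2.63)] = 1.594·ln(11.33/7.393) = 0.6806 kmol/m³.
Y_N = C_N/C_{M0} = 0.6806/4.88 = 0.139.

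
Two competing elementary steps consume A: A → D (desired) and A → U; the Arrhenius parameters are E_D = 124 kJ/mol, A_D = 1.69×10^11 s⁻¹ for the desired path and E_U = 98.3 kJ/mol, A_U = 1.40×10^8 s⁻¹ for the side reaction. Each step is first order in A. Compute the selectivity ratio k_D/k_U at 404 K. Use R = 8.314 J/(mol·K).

0.574

Since both paths have the same order in A, the concentration cancels and S_{D/U} = k_D/k_U = (A_D/A_U)·exp[(E_U−E_D)/(RT)].
(E_U−E_D)/(RT) = (98.3−124)×10³/(8.314×404) = -25700/3359 = -7.651.
k_D/k_U = (1.69×10^11/1.40×10^8)·exp(-7.651) = 1207 × 4.754×10^-4 = 0.574.
Since E_D > E_U, raising the temperature improves selectivity toward D.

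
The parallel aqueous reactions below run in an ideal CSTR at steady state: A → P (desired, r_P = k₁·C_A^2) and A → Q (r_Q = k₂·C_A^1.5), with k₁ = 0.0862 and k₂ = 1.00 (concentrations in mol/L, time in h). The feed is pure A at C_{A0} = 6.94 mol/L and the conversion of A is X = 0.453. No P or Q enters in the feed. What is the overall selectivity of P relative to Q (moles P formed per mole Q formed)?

0.168

Exit C_A = C_{A0}(1−X) = 6.94×0.547 = 3.796 mol/L.
In a CSTR the entire volume is at exit conditions, so r_P = 0.0862×3.796^2 = 1.242 and r_Q = 1.00×3.796^1.5 = 7.396.
Overall selectivity = C_P/C_Q = r_Pτ/(r_Qτ) = r_P/r_Q = 0.168.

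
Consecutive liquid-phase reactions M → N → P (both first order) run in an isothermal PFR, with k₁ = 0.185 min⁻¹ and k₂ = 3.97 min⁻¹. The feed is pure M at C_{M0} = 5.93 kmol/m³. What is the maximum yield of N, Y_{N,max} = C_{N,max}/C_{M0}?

Evaluating C_N at τ_opt = ln(k₂/k₁)/(k₂−k₁) gives C_{N,max}/C_{M0} = (k₁/k₂)^[k₂/(k₂−k₁)].
= (0.185/3.97)^(3.97/(3.97−0.185)) = (0.04660)^(1.049) = 0.04011.

0.0401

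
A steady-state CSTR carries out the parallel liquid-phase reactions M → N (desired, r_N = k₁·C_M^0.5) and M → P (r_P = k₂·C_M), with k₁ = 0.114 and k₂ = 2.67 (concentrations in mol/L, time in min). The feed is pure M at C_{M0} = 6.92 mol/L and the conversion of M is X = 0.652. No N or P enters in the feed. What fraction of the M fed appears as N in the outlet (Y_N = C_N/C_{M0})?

Exit C_M = C_{M0}(1−X) = 6.92×0.348 = 2.408 mol/L.
In a CSTR the entire volume is at exit conditions, so r_N = 0.114×2.408^0.5 = 0.1769 and r_P = 2.67×2.408 = 6.430.
Fraction of consumed M going to N: r_N/(r_N+r_P) = 0.02678.
C_N = 0.02678·C_{M0}·X = 0.02678×6.92×0.652 = 0.121 mol/L; Y_N = C_N/C_{M0} = 0.0175.

0.0175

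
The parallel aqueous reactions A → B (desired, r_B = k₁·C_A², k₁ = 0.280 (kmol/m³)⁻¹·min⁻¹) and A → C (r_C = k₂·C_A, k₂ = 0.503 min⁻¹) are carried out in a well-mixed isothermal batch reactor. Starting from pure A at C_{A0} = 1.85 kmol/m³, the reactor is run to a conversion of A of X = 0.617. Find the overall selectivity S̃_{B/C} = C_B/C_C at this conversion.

C_A = C_{A0}(1−X) = 0.7086 kmol/m³.
Along a PFR/batch, dC_C/dC_A = −r_C/(r_B+r_C) = −k₂/(k₂+k₁·C_A).
Integrating from C_{A0} to C_A: C_C = (0.503/0.280)·ln[(0.503+0.280·1.85)/(0.503+0.280·0.709)] = 1.796·ln(1.021/0.7014) = 0.6745 kmol/m³.
Then C_B = (C_{A0}−C_A) − C_C = 1.141 − 0.6745 = 0.4669 kmol/m³.
S̃_{B/C} = C_B/C_C = 0.4669/0.6745 = 0.692.

0.692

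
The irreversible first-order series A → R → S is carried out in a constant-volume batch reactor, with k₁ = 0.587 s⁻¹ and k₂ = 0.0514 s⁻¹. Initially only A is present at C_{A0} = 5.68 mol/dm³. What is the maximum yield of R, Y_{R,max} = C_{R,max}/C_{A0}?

0.792

Evaluating C_R at t_opt = ln(k₂/k₁)/(k₂−k₁) gives C_{R,max}/C_{A0} = (k₁/k₂)^[k₂/(k₂−k₁)].
= (0.587/0.0514)^(0.0514/(0.0514−0.587)) = (11.42)^(-0.09597) = 0.7916.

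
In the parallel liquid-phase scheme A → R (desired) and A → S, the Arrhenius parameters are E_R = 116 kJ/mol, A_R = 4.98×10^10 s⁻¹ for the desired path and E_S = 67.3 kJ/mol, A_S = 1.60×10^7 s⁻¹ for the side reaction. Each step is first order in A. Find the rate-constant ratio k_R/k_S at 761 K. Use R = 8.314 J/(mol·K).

1.41

k_R/k_S = (A_R/A_S)·exp[−(E_R−E_S)/(RT)] = (A_R/A_S)·exp[(E_S−E_R)/(RT)].
(E_S−E_R)/(RT) = (67.3−116)×10³/(8.314×761) = -48700/6327 = -7.697.
k_R/k_S = (4.98×10^10/1.60×10^7)·exp(-7.697) = 3112 × 4.541×10^-4 = 1.41.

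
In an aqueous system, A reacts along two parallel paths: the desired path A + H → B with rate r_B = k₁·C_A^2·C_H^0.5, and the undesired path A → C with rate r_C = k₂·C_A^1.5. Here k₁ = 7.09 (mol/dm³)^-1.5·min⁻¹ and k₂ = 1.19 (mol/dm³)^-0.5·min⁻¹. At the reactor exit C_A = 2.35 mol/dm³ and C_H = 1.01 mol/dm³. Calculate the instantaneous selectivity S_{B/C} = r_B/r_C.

9.18

S_{B/C} = r_B/r_C = (k₁·C_A^2·C_H^0.5)/(k₂·C_A^1.5) = (k₁/k₂)·C_A^0.5·C_H^0.5.
= (7.09×2.350^2×1.010^0.5) / (1.19×2.350^1.5) = 39.35/4.287 = 9.18.
Since the desired path is higher order in A, keeping C_A high (PFR or concentrated feed) favours B.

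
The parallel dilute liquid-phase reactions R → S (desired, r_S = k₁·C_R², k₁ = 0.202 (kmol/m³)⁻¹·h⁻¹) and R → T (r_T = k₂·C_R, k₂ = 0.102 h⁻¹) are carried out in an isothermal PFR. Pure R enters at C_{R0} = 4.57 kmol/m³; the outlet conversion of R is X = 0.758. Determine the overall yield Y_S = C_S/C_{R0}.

0.631

C_R = C_{R0}(1−X) = 1.106 kmol/m³.
Along a PFR/batch, dC_T/dC_R = −r_T/(r_S+r_T) = −k₂/(k₂+k₁·C_R).
Integrating from C_{R0} to C_R: C_T = (0.102/0.202)·ln[(0.102+0.202·4.57)/(0.102+0.202·1.11)] = 0.5050·ln(1.025/0.3254) = 0.5794 kmol/m³.
Then C_S = (C_{R0}−C_R) − C_T = 3.464 − 0.5794 = 2.885 kmol/m³.
Y_S = C_S/C_{R0} = 2.885/4.57 = 0.631.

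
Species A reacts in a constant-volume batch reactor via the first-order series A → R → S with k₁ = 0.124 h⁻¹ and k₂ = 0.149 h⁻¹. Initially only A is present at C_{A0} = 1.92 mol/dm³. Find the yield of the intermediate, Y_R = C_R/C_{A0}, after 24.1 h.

0.113

Solving the coupled first-order balances gives C_R(t) = [k₁/(k₂−k₁)]·C_{A0}·(e^(−k₁t) − e^(−k₂t)).
e^(−k₁t) = e^(−0.124×24.1) = e^(−2.988) = 0.05037; e^(−k₂t) = e^(−3.591) = 0.02757.
C_R = 0.124×1.92/(0.149−0.124) × (0.05037−0.02757) = 9.523×0.02279 = 0.2171 mol/dm³.
Y_R = C_R/C_{A0} = 0.2171/1.92 = 0.113.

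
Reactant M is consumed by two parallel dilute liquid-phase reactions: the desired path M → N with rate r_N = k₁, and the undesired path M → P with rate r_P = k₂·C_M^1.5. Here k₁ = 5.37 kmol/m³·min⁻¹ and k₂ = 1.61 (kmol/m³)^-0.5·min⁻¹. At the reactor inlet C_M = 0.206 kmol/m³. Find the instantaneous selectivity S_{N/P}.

S_{N/P} = r_N/r_P = (k₁)/(k₂·C_M^1.5) = (k₁/k₂)·C_M^-1.5.
= (5.37) / (1.61×0.2060^1.5) = 5.370/0.1505 = 35.7.

35.7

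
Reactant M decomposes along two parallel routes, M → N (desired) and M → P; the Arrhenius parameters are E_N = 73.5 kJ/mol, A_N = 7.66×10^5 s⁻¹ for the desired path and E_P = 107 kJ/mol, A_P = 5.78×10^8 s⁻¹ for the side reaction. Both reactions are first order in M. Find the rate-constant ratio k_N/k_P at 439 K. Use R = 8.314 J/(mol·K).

12.8

Since both paths have the same order in M, the concentration cancels and S_{N/P} = k_N/k_P = (A_N/A_P)·exp[(E_P−E_N)/(RT)].
(E_P−E_N)/(RT) = (107−73.5)×10³/(8.314×439) = 33500/3650 = 9.178.
k_N/k_P = (7.66×10^5/5.78×10^8)·exp(9.178) = 0.001325 × 9686 = 12.8.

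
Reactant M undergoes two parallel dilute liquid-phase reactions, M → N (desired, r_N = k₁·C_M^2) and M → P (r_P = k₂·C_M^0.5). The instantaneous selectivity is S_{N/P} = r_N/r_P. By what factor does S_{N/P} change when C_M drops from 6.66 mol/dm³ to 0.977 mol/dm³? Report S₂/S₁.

S_{N/P} = (k₁/k₂)·C_M^1.5, so S₂/S₁ = (C_{M,2}/C_{M,1})^1.5.
= (0.977/6.66)^1.5 = (0.1467)^1.5 = 0.0562.

0.0562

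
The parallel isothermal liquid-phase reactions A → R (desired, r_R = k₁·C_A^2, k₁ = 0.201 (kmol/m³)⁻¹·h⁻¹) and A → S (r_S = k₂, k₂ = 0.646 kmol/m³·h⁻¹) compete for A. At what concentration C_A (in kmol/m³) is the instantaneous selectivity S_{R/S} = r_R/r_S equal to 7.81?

S_{R/S} = (k₁/k₂)·C_A^2 ⇒ C_A = (S·k₂/k₁)^(0.5).
= (7.81×0.646/0.201)^(0.5) = (25.10)^(0.5) = 5.01 kmol/m³.

5.01 kmol/m³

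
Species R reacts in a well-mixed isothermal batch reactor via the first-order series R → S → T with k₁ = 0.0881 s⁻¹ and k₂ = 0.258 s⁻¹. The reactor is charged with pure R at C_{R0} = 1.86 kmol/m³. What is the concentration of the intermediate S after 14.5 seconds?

0.246 kmol/m³

Solving the coupled first-order balances gives C_S(t) = [k₁/(k₂−k₁)]·C_{R0}·(e^(−k₁t) − e^(−k₂t)).
e^(−k₁t) = e^(−0.0881×14.5) = e^(−1.277) = 0.2787; e^(−k₂t) = e^(−3.741) = 0.02373.
C_S = 0.0881×1.86/(0.258−0.0881) × (0.2787−0.02373) = 0.9645×0.2550 = 0.2460 kmol/m³.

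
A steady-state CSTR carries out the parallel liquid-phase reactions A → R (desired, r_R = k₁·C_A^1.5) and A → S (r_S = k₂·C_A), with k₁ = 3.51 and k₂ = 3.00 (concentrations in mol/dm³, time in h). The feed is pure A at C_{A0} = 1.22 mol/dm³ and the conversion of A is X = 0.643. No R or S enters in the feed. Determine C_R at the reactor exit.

Exit C_A = C_{A0}(1−X) = 1.22×0.357 = 0.4355 mol/dm³.
In a CSTR the entire volume is at exit conditions, so r_R = 3.51×0.4355^1.5 = 1.009 and r_S = 3.00×0.4355 = 1.307.
Fraction of consumed A going to R: r_R/(r_R+r_S) = 0.4357.
C_R = 0.4357·C_{A0}·X = 0.4357×1.22×0.643 = 0.342 mol/dm³.

0.342 mol/dm³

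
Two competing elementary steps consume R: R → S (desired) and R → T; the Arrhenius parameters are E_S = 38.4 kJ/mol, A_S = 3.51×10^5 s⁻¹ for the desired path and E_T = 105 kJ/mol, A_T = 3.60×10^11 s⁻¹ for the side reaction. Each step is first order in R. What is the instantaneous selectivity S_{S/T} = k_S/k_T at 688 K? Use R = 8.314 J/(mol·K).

0.111

Since both paths have the same order in R, the concentration cancels and S_{S/T} = k_S/k_T = (A_S/A_T)·exp[(E_T−E_S)/(RT)].
(E_T−E_S)/(RT) = (105−38.4)×10³/(8.314×688) = 66600/5720 = 11.64.
k_S/k_T = (3.51×10^5/3.60×10^11)·exp(11.64) = 9.750×10^-7 × 1.139×10^5 = 0.111.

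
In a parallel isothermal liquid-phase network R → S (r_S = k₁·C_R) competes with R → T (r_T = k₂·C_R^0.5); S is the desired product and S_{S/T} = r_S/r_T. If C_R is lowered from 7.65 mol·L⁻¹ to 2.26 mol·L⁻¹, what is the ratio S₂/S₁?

0.544

S_{S/T} = (k₁/k₂)·C_R^0.5, so S₂/S₁ = (C_{R,2}/C_{R,1})^0.5.
= (2.26/7.65)^0.5 = (0.2954)^0.5 = 0.544.
Selectivity toward S falls as C_R falls — high-concentration operation is favoured.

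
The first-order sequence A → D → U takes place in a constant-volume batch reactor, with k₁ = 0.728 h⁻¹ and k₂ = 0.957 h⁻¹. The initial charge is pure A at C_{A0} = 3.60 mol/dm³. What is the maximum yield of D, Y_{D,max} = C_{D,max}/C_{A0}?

0.319

At the optimum, C_{D,max}/C_{A0} = (k₁/k₂)^[k₂/(k₂−k₁)].
= (0.728/0.957)^(0.957/(0.957−0.728)) = (0.7607)^(4.179) = 0.3189.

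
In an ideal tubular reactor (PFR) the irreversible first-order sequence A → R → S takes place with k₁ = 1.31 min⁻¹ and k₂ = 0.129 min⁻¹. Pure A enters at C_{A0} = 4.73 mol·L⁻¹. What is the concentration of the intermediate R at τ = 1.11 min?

3.32 mol·L⁻¹

For first-order series with pure A initially, C_R(τ) = k₁C_{A0}/(k₂−k₁)·(e^(−k₁τ) − e^(−k₂τ)).
e^(−k₁τ) = e^(−1.31×1.11) = e^(−1.454) = 0.2336; e^(−k₂τ) = e^(−0.1432) = 0.8666.
C_R = 1.31×4.73/(0.129−1.31) × (0.2336−0.8666) = (-5.247)×(-0.6330) = 3.321 mol·L⁻¹.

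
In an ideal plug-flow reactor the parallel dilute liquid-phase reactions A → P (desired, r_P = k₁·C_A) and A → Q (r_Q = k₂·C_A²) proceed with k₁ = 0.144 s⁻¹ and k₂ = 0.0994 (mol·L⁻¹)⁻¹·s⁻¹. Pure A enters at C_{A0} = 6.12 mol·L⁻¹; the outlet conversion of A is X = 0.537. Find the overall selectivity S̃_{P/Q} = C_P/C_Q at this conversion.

0.335

C_A = C_{A0}(1−X) = 2.834 mol·L⁻¹.
Along a PFR/batch, dC_P/dC_A = −r_P/(r_P+r_Q) = −k₁/(k₁+k₂·C_A).
Integrating from C_{A0} to C_A: C_P = (0.144/0.0994)·ln[(0.144+0.0994·6.12)/(0.144+0.0994·2.83)] = 1.449·ln(0.7523/0.4257) = 0.8251 mol·L⁻¹.
C_Q = (C_{A0}−C_A)−C_P = 2.461 mol·L⁻¹; S̃_{P/Q} = 0.8251/2.461 = 0.335.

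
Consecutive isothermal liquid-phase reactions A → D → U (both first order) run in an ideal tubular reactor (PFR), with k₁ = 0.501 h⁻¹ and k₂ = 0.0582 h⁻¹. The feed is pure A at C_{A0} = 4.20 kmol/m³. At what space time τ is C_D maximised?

For first-order series the maximum of C_D occurs at τ_opt = ln(k₂/k₁)/(k₂−k₁).
= ln(0.0582/0.501)/(0.0582−0.501) = ln(0.1162)/-0.4428 = -2.153/-0.4428 = 4.86 h.

4.86 h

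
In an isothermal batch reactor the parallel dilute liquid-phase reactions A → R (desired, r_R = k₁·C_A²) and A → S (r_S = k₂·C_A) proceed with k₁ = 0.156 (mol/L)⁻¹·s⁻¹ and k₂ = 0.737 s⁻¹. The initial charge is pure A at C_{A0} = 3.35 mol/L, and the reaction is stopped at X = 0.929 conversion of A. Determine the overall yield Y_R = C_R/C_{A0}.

0.242

C_A = C_{A0}(1−X) = 0.2378 mol/L.
Along a PFR/batch, dC_S/dC_A = −r_S/(r_R+r_S) = −k₂/(k₂+k₁·C_A).
Integrating from C_{A0} to C_A: C_S = (0.737/0.156)·ln[(0.737+0.156·3.35)/(0.737+0.156·0.238)] = 4.724·ln(1.260/0.7741) = 2.300 mol/L.
Then C_R = (C_{A0}−C_A) − C_S = 3.112 − 2.300 = 0.8121 mol/L.
Y_R = C_R/C_{A0} = 0.8121/3.35 = 0.242.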